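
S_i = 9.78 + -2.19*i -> [9.78, 7.59, 5.4, 3.21, 1.02]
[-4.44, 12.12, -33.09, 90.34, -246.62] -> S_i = -4.44*(-2.73)^i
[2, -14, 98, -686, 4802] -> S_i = 2*-7^i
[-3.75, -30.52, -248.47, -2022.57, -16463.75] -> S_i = -3.75*8.14^i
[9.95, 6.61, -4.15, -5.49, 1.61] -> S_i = Random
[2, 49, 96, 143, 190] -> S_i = 2 + 47*i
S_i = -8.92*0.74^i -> [-8.92, -6.6, -4.88, -3.61, -2.67]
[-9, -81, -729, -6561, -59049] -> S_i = -9*9^i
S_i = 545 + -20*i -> [545, 525, 505, 485, 465]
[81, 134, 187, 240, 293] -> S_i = 81 + 53*i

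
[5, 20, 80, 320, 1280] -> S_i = 5*4^i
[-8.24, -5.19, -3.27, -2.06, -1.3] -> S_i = -8.24*0.63^i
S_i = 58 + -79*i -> [58, -21, -100, -179, -258]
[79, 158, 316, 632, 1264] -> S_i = 79*2^i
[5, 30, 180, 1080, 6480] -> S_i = 5*6^i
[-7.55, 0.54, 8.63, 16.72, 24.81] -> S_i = -7.55 + 8.09*i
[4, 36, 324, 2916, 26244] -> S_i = 4*9^i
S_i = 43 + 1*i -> [43, 44, 45, 46, 47]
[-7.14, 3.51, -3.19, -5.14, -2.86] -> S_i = Random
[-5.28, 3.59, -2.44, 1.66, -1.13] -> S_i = -5.28*(-0.68)^i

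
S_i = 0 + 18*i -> [0, 18, 36, 54, 72]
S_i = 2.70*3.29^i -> [2.7, 8.88, 29.23, 96.15, 316.34]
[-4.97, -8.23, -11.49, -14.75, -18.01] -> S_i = -4.97 + -3.26*i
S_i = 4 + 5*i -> [4, 9, 14, 19, 24]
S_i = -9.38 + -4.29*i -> [-9.38, -13.67, -17.96, -22.25, -26.54]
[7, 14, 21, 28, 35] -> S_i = 7 + 7*i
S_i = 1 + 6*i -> [1, 7, 13, 19, 25]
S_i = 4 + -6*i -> [4, -2, -8, -14, -20]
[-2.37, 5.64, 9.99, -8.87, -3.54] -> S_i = Random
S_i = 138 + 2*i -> [138, 140, 142, 144, 146]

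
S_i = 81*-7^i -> [81, -567, 3969, -27783, 194481]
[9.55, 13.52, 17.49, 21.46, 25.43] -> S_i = 9.55 + 3.97*i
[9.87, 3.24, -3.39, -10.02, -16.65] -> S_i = 9.87 + -6.63*i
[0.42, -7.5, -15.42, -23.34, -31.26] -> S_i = 0.42 + -7.92*i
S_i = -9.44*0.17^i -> [-9.44, -1.6, -0.27, -0.05, -0.01]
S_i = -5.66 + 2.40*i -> [-5.66, -3.26, -0.86, 1.54, 3.94]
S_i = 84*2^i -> [84, 168, 336, 672, 1344]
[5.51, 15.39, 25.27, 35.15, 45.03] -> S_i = 5.51 + 9.88*i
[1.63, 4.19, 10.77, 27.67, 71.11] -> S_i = 1.63*2.57^i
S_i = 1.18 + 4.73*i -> [1.18, 5.91, 10.64, 15.37, 20.1]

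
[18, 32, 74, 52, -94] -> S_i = Random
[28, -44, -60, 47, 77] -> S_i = Random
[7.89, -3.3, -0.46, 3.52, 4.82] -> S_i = Random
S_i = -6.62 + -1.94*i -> [-6.62, -8.56, -10.5, -12.44, -14.38]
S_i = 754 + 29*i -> [754, 783, 812, 841, 870]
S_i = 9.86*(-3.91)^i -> [9.86, -38.55, 150.74, -589.4, 2304.54]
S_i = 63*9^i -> [63, 567, 5103, 45927, 413343]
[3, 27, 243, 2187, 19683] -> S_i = 3*9^i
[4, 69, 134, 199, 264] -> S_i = 4 + 65*i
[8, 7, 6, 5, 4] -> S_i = 8 + -1*i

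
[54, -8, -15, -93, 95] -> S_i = Random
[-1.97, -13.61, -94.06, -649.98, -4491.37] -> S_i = -1.97*6.91^i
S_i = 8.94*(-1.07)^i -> [8.94, -9.57, 10.24, -10.95, 11.72]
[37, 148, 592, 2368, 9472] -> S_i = 37*4^i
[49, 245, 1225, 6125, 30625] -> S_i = 49*5^i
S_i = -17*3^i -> [-17, -51, -153, -459, -1377]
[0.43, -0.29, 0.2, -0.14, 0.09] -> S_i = 0.43*(-0.68)^i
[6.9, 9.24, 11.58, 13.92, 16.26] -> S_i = 6.90 + 2.34*i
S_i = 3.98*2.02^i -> [3.98, 8.04, 16.24, 32.8, 66.27]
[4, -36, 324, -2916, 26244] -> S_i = 4*-9^i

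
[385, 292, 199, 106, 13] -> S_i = 385 + -93*i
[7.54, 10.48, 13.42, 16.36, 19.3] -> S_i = 7.54 + 2.94*i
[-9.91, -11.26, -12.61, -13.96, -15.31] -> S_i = -9.91 + -1.35*i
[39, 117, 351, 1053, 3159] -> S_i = 39*3^i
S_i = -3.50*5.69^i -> [-3.5, -19.92, -113.32, -644.77, -3668.74]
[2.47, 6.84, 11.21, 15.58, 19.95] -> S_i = 2.47 + 4.37*i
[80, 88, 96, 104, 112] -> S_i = 80 + 8*i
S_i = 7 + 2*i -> [7, 9, 11, 13, 15]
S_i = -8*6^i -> [-8, -48, -288, -1728, -10368]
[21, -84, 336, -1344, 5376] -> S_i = 21*-4^i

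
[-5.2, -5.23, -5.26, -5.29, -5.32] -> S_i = -5.20 + -0.03*i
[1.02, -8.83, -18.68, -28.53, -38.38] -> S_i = 1.02 + -9.85*i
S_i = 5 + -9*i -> [5, -4, -13, -22, -31]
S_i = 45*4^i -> [45, 180, 720, 2880, 11520]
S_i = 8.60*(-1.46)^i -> [8.6, -12.56, 18.33, -26.76, 39.08]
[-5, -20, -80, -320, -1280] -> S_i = -5*4^i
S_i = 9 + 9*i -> [9, 18, 27, 36, 45]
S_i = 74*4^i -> [74, 296, 1184, 4736, 18944]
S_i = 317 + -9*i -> [317, 308, 299, 290, 281]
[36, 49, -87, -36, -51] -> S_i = Random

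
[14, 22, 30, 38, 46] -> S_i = 14 + 8*i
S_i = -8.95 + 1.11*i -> [-8.95, -7.84, -6.73, -5.62, -4.51]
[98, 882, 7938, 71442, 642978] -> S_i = 98*9^i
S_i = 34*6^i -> [34, 204, 1224, 7344, 44064]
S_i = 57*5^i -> [57, 285, 1425, 7125, 35625]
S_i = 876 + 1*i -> [876, 877, 878, 879, 880]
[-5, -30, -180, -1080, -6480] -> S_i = -5*6^i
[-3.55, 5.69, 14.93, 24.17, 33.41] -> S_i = -3.55 + 9.24*i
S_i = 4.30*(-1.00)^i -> [4.3, -4.3, 4.3, -4.3, 4.3]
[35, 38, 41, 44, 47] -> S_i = 35 + 3*i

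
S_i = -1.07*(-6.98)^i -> [-1.07, 7.47, -52.13, 363.87, -2539.83]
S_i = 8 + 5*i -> [8, 13, 18, 23, 28]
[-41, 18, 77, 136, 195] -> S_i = -41 + 59*i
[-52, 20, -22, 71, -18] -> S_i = Random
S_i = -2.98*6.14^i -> [-2.98, -18.3, -112.34, -689.8, -4235.35]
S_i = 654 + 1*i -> [654, 655, 656, 657, 658]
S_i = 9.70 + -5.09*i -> [9.7, 4.61, -0.48, -5.57, -10.66]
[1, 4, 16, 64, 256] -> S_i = 1*4^i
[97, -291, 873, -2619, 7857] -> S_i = 97*-3^i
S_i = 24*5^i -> [24, 120, 600, 3000, 15000]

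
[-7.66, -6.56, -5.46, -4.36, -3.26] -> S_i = -7.66 + 1.10*i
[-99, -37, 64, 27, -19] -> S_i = Random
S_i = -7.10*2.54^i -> [-7.1, -18.03, -45.81, -116.35, -295.52]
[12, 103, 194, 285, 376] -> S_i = 12 + 91*i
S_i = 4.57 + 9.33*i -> [4.57, 13.9, 23.23, 32.56, 41.89]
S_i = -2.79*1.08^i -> [-2.79, -3.01, -3.25, -3.51, -3.8]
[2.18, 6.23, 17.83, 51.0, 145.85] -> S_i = 2.18*2.86^i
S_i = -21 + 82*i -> [-21, 61, 143, 225, 307]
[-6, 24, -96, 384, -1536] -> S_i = -6*-4^i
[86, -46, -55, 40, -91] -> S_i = Random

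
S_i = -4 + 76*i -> [-4, 72, 148, 224, 300]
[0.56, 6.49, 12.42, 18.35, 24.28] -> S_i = 0.56 + 5.93*i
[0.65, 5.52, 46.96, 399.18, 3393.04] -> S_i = 0.65*8.50^i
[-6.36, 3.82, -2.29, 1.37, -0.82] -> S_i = -6.36*(-0.60)^i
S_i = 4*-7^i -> [4, -28, 196, -1372, 9604]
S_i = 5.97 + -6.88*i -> [5.97, -0.91, -7.79, -14.67, -21.55]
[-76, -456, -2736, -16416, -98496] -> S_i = -76*6^i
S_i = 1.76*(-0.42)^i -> [1.76, -0.74, 0.31, -0.13, 0.05]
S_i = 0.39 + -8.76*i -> [0.39, -8.37, -17.13, -25.89, -34.65]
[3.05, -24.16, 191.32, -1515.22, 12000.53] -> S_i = 3.05*(-7.92)^i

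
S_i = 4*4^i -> [4, 16, 64, 256, 1024]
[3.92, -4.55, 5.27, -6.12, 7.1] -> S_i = 3.92*(-1.16)^i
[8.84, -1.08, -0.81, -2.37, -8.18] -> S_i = Random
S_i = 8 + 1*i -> [8, 9, 10, 11, 12]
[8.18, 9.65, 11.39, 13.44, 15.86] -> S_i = 8.18*1.18^i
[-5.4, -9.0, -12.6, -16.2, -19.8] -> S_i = -5.40 + -3.60*i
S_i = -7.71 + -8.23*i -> [-7.71, -15.94, -24.17, -32.4, -40.63]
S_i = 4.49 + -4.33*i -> [4.49, 0.16, -4.17, -8.5, -12.83]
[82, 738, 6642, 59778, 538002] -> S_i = 82*9^i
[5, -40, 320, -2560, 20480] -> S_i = 5*-8^i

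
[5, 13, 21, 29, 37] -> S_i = 5 + 8*i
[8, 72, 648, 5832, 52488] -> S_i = 8*9^i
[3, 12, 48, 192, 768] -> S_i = 3*4^i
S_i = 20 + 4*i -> [20, 24, 28, 32, 36]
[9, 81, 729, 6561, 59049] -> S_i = 9*9^i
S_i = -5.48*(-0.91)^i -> [-5.48, 4.99, -4.54, 4.13, -3.76]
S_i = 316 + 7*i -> [316, 323, 330, 337, 344]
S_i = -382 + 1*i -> [-382, -381, -380, -379, -378]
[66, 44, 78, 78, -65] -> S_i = Random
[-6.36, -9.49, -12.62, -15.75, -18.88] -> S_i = -6.36 + -3.13*i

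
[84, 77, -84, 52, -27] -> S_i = Random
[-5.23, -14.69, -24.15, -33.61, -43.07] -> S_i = -5.23 + -9.46*i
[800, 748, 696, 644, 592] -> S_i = 800 + -52*i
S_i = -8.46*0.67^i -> [-8.46, -5.67, -3.8, -2.54, -1.7]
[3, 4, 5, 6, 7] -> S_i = 3 + 1*i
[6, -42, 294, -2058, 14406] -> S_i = 6*-7^i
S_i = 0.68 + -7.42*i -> [0.68, -6.74, -14.16, -21.58, -29.0]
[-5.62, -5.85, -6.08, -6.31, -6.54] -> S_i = -5.62 + -0.23*i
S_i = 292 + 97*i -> [292, 389, 486, 583, 680]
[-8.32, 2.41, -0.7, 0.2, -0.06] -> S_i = -8.32*(-0.29)^i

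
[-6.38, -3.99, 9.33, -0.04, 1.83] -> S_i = Random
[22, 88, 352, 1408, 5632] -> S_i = 22*4^i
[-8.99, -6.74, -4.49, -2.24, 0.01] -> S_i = -8.99 + 2.25*i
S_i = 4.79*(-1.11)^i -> [4.79, -5.32, 5.9, -6.55, 7.27]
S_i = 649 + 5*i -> [649, 654, 659, 664, 669]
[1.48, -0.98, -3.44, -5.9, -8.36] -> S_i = 1.48 + -2.46*i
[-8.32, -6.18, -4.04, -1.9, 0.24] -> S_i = -8.32 + 2.14*i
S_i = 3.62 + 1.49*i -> [3.62, 5.11, 6.6, 8.09, 9.58]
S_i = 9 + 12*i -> [9, 21, 33, 45, 57]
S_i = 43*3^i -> [43, 129, 387, 1161, 3483]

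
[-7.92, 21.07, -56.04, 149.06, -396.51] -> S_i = -7.92*(-2.66)^i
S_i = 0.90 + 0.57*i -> [0.9, 1.47, 2.04, 2.61, 3.18]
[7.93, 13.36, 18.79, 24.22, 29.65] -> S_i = 7.93 + 5.43*i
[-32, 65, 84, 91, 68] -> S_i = Random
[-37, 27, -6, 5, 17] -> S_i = Random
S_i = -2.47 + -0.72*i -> [-2.47, -3.19, -3.91, -4.63, -5.35]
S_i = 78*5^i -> [78, 390, 1950, 9750, 48750]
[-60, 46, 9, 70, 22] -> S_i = Random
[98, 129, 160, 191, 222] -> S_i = 98 + 31*i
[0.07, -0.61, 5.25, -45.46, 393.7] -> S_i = 0.07*(-8.66)^i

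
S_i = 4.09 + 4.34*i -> [4.09, 8.43, 12.77, 17.11, 21.45]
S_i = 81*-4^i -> [81, -324, 1296, -5184, 20736]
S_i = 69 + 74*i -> [69, 143, 217, 291, 365]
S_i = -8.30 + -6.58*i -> [-8.3, -14.88, -21.46, -28.04, -34.62]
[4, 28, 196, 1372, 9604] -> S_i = 4*7^i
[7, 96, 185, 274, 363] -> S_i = 7 + 89*i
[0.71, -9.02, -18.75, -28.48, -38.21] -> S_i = 0.71 + -9.73*i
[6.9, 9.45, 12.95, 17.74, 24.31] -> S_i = 6.90*1.37^i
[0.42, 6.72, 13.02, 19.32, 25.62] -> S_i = 0.42 + 6.30*i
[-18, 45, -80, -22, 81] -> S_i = Random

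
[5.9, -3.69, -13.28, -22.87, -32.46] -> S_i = 5.90 + -9.59*i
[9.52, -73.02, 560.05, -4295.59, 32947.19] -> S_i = 9.52*(-7.67)^i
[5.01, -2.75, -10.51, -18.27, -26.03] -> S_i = 5.01 + -7.76*i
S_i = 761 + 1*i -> [761, 762, 763, 764, 765]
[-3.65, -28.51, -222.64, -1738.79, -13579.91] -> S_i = -3.65*7.81^i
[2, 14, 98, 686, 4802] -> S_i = 2*7^i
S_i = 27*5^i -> [27, 135, 675, 3375, 16875]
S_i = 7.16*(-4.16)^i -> [7.16, -29.79, 123.91, -515.46, 2144.3]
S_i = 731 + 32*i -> [731, 763, 795, 827, 859]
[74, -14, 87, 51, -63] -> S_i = Random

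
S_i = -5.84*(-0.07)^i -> [-5.84, 0.41, -0.03, 0.0, -0.0]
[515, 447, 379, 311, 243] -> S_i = 515 + -68*i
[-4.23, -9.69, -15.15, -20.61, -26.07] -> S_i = -4.23 + -5.46*i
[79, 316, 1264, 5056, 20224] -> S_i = 79*4^i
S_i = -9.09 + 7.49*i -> [-9.09, -1.6, 5.89, 13.38, 20.87]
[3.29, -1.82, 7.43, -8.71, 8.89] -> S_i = Random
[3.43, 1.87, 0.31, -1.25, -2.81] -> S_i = 3.43 + -1.56*i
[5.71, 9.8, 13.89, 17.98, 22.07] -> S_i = 5.71 + 4.09*i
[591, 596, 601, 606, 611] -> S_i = 591 + 5*i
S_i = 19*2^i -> [19, 38, 76, 152, 304]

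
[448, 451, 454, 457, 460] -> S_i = 448 + 3*i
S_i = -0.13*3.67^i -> [-0.13, -0.48, -1.75, -6.43, -23.58]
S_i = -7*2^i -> [-7, -14, -28, -56, -112]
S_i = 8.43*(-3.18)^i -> [8.43, -26.81, 85.25, -271.09, 862.06]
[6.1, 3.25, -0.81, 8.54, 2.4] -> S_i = Random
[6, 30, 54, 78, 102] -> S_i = 6 + 24*i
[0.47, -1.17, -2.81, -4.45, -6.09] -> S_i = 0.47 + -1.64*i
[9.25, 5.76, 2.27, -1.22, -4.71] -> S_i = 9.25 + -3.49*i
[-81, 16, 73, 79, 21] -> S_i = Random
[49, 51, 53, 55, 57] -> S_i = 49 + 2*i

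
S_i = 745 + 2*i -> [745, 747, 749, 751, 753]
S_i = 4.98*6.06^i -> [4.98, 30.18, 182.88, 1108.27, 6716.14]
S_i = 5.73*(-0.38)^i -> [5.73, -2.18, 0.83, -0.31, 0.12]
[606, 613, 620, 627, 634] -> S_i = 606 + 7*i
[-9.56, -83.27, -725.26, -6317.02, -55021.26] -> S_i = -9.56*8.71^i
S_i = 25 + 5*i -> [25, 30, 35, 40, 45]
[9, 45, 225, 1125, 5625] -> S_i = 9*5^i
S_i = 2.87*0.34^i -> [2.87, 0.98, 0.33, 0.11, 0.04]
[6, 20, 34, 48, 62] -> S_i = 6 + 14*i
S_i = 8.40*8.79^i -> [8.4, 73.84, 649.02, 5704.87, 50145.83]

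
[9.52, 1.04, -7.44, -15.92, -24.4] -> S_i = 9.52 + -8.48*i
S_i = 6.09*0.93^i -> [6.09, 5.66, 5.27, 4.9, 4.56]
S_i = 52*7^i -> [52, 364, 2548, 17836, 124852]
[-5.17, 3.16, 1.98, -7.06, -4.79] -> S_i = Random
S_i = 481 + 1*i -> [481, 482, 483, 484, 485]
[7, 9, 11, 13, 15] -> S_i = 7 + 2*i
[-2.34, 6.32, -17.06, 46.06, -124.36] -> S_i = -2.34*(-2.70)^i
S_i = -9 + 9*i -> [-9, 0, 9, 18, 27]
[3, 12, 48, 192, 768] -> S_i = 3*4^i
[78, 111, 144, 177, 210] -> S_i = 78 + 33*i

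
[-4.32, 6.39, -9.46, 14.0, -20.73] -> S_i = -4.32*(-1.48)^i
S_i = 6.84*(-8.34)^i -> [6.84, -57.05, 475.76, -3967.84, 33091.79]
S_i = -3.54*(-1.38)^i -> [-3.54, 4.89, -6.74, 9.3, -12.84]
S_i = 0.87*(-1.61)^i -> [0.87, -1.4, 2.26, -3.63, 5.85]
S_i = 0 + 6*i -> [0, 6, 12, 18, 24]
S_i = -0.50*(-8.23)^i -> [-0.5, 4.12, -33.87, 278.72, -2293.87]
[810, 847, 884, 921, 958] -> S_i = 810 + 37*i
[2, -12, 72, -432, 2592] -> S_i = 2*-6^i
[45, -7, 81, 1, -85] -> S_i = Random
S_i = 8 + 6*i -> [8, 14, 20, 26, 32]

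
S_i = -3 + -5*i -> [-3, -8, -13, -18, -23]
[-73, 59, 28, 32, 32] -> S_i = Random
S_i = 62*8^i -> [62, 496, 3968, 31744, 253952]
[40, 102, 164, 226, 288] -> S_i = 40 + 62*i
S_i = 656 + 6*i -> [656, 662, 668, 674, 680]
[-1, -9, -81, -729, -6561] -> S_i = -1*9^i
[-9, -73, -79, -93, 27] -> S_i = Random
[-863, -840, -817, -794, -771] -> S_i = -863 + 23*i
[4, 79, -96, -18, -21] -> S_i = Random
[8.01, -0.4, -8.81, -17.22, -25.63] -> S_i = 8.01 + -8.41*i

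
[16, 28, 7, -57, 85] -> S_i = Random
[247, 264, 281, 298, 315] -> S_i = 247 + 17*i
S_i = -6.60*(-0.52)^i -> [-6.6, 3.43, -1.78, 0.93, -0.48]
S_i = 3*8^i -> [3, 24, 192, 1536, 12288]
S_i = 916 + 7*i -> [916, 923, 930, 937, 944]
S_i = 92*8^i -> [92, 736, 5888, 47104, 376832]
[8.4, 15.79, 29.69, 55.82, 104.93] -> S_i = 8.40*1.88^i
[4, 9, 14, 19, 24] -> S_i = 4 + 5*i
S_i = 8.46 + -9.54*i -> [8.46, -1.08, -10.62, -20.16, -29.7]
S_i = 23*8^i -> [23, 184, 1472, 11776, 94208]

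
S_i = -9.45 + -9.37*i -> [-9.45, -18.82, -28.19, -37.56, -46.93]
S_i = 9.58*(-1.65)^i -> [9.58, -15.81, 26.08, -43.03, 71.01]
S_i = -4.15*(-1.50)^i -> [-4.15, 6.22, -9.34, 14.01, -21.01]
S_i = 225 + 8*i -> [225, 233, 241, 249, 257]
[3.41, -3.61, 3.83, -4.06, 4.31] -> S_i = 3.41*(-1.06)^i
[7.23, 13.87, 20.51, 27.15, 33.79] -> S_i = 7.23 + 6.64*i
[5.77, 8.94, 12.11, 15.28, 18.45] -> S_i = 5.77 + 3.17*i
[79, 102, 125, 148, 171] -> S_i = 79 + 23*i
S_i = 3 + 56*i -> [3, 59, 115, 171, 227]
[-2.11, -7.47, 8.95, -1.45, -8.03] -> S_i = Random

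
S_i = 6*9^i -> [6, 54, 486, 4374, 39366]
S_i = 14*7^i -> [14, 98, 686, 4802, 33614]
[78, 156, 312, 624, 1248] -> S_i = 78*2^i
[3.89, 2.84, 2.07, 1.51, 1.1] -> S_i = 3.89*0.73^i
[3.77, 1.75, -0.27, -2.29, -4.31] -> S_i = 3.77 + -2.02*i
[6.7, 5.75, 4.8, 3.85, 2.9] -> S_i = 6.70 + -0.95*i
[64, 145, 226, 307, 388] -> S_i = 64 + 81*i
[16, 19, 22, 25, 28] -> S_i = 16 + 3*i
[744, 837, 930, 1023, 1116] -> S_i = 744 + 93*i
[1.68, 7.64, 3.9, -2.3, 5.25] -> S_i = Random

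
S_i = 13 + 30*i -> [13, 43, 73, 103, 133]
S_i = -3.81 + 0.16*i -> [-3.81, -3.65, -3.49, -3.33, -3.17]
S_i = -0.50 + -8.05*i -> [-0.5, -8.55, -16.6, -24.65, -32.7]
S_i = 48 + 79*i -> [48, 127, 206, 285, 364]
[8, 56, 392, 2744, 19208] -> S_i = 8*7^i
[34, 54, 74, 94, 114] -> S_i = 34 + 20*i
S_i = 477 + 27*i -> [477, 504, 531, 558, 585]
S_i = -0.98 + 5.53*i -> [-0.98, 4.55, 10.08, 15.61, 21.14]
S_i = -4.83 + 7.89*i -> [-4.83, 3.06, 10.95, 18.84, 26.73]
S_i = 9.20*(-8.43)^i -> [9.2, -77.56, 653.8, -5511.51, 46462.02]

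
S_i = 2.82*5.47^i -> [2.82, 15.43, 84.38, 461.54, 2524.63]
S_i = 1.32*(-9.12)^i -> [1.32, -12.04, 109.79, -1001.29, 9131.73]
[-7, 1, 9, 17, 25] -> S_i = -7 + 8*i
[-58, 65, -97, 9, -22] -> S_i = Random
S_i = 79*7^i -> [79, 553, 3871, 27097, 189679]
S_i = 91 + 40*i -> [91, 131, 171, 211, 251]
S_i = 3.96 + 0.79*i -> [3.96, 4.75, 5.54, 6.33, 7.12]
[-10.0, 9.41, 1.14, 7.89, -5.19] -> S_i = Random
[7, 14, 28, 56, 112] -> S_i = 7*2^i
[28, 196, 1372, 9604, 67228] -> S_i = 28*7^i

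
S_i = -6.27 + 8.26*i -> [-6.27, 1.99, 10.25, 18.51, 26.77]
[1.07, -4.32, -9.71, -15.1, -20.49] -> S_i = 1.07 + -5.39*i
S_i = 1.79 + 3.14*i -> [1.79, 4.93, 8.07, 11.21, 14.35]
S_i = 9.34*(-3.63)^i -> [9.34, -33.9, 123.07, -446.75, 1621.71]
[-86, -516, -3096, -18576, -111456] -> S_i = -86*6^i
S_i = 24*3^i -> [24, 72, 216, 648, 1944]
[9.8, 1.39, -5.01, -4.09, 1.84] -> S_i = Random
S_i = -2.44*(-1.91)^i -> [-2.44, 4.66, -8.9, 17.0, -32.47]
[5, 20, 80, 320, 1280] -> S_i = 5*4^i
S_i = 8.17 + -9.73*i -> [8.17, -1.56, -11.29, -21.02, -30.75]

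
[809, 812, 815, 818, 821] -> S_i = 809 + 3*i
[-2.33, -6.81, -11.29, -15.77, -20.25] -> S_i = -2.33 + -4.48*i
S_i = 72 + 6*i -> [72, 78, 84, 90, 96]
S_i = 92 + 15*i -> [92, 107, 122, 137, 152]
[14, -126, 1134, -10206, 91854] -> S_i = 14*-9^i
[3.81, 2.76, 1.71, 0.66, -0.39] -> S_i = 3.81 + -1.05*i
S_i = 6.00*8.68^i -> [6.0, 52.08, 452.05, 3923.83, 34058.86]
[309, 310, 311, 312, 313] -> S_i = 309 + 1*i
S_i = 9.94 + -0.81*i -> [9.94, 9.13, 8.32, 7.51, 6.7]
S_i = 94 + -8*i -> [94, 86, 78, 70, 62]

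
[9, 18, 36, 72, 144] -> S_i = 9*2^i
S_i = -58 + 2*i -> [-58, -56, -54, -52, -50]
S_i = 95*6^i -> [95, 570, 3420, 20520, 123120]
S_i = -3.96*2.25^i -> [-3.96, -8.91, -20.05, -45.11, -101.49]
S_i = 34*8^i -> [34, 272, 2176, 17408, 139264]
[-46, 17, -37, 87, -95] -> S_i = Random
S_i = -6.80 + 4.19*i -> [-6.8, -2.61, 1.58, 5.77, 9.96]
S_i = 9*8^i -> [9, 72, 576, 4608, 36864]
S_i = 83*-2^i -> [83, -166, 332, -664, 1328]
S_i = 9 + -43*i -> [9, -34, -77, -120, -163]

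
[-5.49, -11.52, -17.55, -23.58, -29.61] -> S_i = -5.49 + -6.03*i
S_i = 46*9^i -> [46, 414, 3726, 33534, 301806]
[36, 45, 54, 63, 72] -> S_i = 36 + 9*i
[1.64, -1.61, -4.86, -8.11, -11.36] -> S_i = 1.64 + -3.25*i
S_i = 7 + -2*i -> [7, 5, 3, 1, -1]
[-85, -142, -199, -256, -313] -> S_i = -85 + -57*i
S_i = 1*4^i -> [1, 4, 16, 64, 256]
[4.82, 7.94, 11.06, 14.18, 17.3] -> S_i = 4.82 + 3.12*i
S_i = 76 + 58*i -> [76, 134, 192, 250, 308]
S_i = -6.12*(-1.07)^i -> [-6.12, 6.55, -7.01, 7.5, -8.02]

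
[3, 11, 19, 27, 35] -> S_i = 3 + 8*i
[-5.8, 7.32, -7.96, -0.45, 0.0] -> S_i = Random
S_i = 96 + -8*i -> [96, 88, 80, 72, 64]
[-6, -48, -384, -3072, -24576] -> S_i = -6*8^i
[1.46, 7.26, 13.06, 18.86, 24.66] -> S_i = 1.46 + 5.80*i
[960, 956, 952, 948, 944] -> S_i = 960 + -4*i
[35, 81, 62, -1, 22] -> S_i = Random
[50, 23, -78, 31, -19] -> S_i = Random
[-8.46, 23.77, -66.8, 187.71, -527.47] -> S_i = -8.46*(-2.81)^i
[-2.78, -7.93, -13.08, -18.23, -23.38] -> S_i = -2.78 + -5.15*i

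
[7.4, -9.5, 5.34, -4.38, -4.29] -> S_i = Random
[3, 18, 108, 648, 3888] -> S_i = 3*6^i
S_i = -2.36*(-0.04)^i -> [-2.36, 0.09, -0.0, 0.0, -0.0]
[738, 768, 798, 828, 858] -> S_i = 738 + 30*i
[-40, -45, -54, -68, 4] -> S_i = Random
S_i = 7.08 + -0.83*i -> [7.08, 6.25, 5.42, 4.59, 3.76]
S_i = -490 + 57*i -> [-490, -433, -376, -319, -262]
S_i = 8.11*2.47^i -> [8.11, 20.03, 49.48, 122.21, 301.86]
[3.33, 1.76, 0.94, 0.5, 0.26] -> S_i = 3.33*0.53^i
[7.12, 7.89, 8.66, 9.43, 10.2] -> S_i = 7.12 + 0.77*i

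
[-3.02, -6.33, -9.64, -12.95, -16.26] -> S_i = -3.02 + -3.31*i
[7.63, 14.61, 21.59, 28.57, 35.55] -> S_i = 7.63 + 6.98*i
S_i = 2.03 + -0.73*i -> [2.03, 1.3, 0.57, -0.16, -0.89]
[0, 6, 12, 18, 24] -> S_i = 0 + 6*i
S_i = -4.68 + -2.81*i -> [-4.68, -7.49, -10.3, -13.11, -15.92]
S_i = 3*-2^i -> [3, -6, 12, -24, 48]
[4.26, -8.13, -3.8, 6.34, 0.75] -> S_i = Random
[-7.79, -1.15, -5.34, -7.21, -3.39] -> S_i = Random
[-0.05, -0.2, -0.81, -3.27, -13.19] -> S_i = -0.05*4.03^i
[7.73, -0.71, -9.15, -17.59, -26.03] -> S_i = 7.73 + -8.44*i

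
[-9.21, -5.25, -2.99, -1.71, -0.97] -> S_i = -9.21*0.57^i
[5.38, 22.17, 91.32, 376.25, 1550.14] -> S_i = 5.38*4.12^i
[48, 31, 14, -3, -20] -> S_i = 48 + -17*i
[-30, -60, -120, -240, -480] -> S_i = -30*2^i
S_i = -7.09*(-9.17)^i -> [-7.09, 65.02, -596.19, 5467.07, -50132.99]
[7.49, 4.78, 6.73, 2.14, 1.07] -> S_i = Random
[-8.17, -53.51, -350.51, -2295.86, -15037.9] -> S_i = -8.17*6.55^i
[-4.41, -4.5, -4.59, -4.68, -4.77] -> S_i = -4.41*1.02^i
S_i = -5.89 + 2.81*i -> [-5.89, -3.08, -0.27, 2.54, 5.35]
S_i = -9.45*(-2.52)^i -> [-9.45, 23.81, -60.01, 151.23, -381.1]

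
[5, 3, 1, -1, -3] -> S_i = 5 + -2*i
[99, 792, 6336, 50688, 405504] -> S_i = 99*8^i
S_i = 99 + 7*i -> [99, 106, 113, 120, 127]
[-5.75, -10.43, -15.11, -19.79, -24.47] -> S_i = -5.75 + -4.68*i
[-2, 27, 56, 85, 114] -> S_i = -2 + 29*i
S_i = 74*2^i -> [74, 148, 296, 592, 1184]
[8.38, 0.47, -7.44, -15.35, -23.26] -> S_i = 8.38 + -7.91*i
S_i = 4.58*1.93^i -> [4.58, 8.84, 17.06, 32.93, 63.55]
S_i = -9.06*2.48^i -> [-9.06, -22.47, -55.72, -138.19, -342.72]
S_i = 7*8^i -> [7, 56, 448, 3584, 28672]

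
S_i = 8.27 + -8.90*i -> [8.27, -0.63, -9.53, -18.43, -27.33]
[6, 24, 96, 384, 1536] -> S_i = 6*4^i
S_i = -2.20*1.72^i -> [-2.2, -3.78, -6.51, -11.19, -19.25]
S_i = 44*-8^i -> [44, -352, 2816, -22528, 180224]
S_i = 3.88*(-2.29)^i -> [3.88, -8.89, 20.35, -46.59, 106.7]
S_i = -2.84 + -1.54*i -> [-2.84, -4.38, -5.92, -7.46, -9.0]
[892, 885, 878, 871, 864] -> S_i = 892 + -7*i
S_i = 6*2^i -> [6, 12, 24, 48, 96]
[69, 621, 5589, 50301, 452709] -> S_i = 69*9^i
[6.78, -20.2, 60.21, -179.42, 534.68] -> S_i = 6.78*(-2.98)^i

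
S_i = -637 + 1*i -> [-637, -636, -635, -634, -633]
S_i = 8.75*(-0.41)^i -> [8.75, -3.59, 1.47, -0.6, 0.25]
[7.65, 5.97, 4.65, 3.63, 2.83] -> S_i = 7.65*0.78^i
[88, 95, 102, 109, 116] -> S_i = 88 + 7*i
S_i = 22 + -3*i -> [22, 19, 16, 13, 10]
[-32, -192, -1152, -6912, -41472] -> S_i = -32*6^i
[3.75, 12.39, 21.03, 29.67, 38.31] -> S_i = 3.75 + 8.64*i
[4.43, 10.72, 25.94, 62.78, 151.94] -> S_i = 4.43*2.42^i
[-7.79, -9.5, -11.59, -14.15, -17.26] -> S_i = -7.79*1.22^i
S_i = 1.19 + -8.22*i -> [1.19, -7.03, -15.25, -23.47, -31.69]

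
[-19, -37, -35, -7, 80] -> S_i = Random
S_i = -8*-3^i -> [-8, 24, -72, 216, -648]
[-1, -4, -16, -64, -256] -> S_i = -1*4^i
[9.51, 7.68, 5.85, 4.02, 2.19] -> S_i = 9.51 + -1.83*i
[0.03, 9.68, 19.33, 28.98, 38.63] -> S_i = 0.03 + 9.65*i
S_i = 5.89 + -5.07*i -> [5.89, 0.82, -4.25, -9.32, -14.39]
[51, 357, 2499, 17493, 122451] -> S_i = 51*7^i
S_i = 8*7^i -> [8, 56, 392, 2744, 19208]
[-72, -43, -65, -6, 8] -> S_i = Random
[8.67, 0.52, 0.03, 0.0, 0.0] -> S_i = 8.67*0.06^i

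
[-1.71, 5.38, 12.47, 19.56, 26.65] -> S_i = -1.71 + 7.09*i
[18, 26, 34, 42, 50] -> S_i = 18 + 8*i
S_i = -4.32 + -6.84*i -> [-4.32, -11.16, -18.0, -24.84, -31.68]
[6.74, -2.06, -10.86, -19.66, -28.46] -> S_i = 6.74 + -8.80*i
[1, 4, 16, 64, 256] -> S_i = 1*4^i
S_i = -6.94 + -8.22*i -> [-6.94, -15.16, -23.38, -31.6, -39.82]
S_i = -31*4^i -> [-31, -124, -496, -1984, -7936]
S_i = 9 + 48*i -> [9, 57, 105, 153, 201]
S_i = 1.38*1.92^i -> [1.38, 2.65, 5.09, 9.77, 18.75]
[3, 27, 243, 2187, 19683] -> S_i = 3*9^i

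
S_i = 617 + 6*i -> [617, 623, 629, 635, 641]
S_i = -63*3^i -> [-63, -189, -567, -1701, -5103]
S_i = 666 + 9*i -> [666, 675, 684, 693, 702]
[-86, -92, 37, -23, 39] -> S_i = Random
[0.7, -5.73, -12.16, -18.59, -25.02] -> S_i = 0.70 + -6.43*i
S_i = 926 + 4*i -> [926, 930, 934, 938, 942]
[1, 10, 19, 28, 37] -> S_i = 1 + 9*i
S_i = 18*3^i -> [18, 54, 162, 486, 1458]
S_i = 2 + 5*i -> [2, 7, 12, 17, 22]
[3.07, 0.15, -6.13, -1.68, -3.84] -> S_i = Random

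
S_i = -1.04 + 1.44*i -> [-1.04, 0.4, 1.84, 3.28, 4.72]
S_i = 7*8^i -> [7, 56, 448, 3584, 28672]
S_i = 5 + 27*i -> [5, 32, 59, 86, 113]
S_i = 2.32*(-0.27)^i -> [2.32, -0.63, 0.17, -0.05, 0.01]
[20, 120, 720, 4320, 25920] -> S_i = 20*6^i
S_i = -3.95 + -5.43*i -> [-3.95, -9.38, -14.81, -20.24, -25.67]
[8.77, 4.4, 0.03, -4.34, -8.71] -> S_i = 8.77 + -4.37*i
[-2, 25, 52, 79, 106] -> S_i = -2 + 27*i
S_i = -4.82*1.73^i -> [-4.82, -8.34, -14.43, -24.96, -43.17]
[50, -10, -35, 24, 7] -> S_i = Random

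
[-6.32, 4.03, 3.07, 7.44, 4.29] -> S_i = Random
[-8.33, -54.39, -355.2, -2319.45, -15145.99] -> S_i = -8.33*6.53^i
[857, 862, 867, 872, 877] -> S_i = 857 + 5*i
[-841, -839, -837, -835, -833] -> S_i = -841 + 2*i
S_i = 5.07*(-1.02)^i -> [5.07, -5.17, 5.27, -5.38, 5.49]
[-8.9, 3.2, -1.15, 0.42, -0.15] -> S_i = -8.90*(-0.36)^i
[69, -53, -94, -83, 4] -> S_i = Random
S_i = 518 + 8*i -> [518, 526, 534, 542, 550]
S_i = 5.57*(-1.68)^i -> [5.57, -9.36, 15.72, -26.41, 44.37]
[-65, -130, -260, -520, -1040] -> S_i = -65*2^i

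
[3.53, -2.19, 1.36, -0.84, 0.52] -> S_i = 3.53*(-0.62)^i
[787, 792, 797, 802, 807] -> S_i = 787 + 5*i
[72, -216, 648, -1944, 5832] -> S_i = 72*-3^i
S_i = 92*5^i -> [92, 460, 2300, 11500, 57500]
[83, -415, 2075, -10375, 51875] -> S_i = 83*-5^i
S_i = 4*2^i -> [4, 8, 16, 32, 64]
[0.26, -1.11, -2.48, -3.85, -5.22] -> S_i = 0.26 + -1.37*i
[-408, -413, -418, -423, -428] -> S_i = -408 + -5*i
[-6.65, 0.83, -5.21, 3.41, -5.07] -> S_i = Random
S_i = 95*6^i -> [95, 570, 3420, 20520, 123120]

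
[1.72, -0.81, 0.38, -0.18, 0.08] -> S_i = 1.72*(-0.47)^i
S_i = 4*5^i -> [4, 20, 100, 500, 2500]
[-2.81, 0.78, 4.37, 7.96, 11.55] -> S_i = -2.81 + 3.59*i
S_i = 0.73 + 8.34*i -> [0.73, 9.07, 17.41, 25.75, 34.09]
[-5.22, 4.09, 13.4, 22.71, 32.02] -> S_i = -5.22 + 9.31*i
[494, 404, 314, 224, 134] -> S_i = 494 + -90*i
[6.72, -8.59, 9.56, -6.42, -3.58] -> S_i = Random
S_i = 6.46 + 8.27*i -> [6.46, 14.73, 23.0, 31.27, 39.54]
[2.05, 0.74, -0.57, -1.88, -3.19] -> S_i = 2.05 + -1.31*i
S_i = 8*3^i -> [8, 24, 72, 216, 648]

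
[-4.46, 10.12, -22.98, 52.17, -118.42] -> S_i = -4.46*(-2.27)^i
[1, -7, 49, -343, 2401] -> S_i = 1*-7^i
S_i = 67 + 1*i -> [67, 68, 69, 70, 71]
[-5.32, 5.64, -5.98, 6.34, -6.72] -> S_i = -5.32*(-1.06)^i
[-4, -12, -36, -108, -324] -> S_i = -4*3^i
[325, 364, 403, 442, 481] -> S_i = 325 + 39*i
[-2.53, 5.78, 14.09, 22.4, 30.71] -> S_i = -2.53 + 8.31*i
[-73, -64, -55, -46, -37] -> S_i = -73 + 9*i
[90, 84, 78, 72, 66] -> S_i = 90 + -6*i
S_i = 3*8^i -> [3, 24, 192, 1536, 12288]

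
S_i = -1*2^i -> [-1, -2, -4, -8, -16]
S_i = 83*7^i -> [83, 581, 4067, 28469, 199283]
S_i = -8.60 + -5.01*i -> [-8.6, -13.61, -18.62, -23.63, -28.64]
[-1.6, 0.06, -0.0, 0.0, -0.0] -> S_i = -1.60*(-0.04)^i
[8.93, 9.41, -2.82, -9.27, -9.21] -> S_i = Random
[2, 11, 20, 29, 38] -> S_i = 2 + 9*i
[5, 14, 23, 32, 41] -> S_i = 5 + 9*i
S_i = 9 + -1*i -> [9, 8, 7, 6, 5]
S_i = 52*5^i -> [52, 260, 1300, 6500, 32500]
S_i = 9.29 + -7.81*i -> [9.29, 1.48, -6.33, -14.14, -21.95]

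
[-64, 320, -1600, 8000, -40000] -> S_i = -64*-5^i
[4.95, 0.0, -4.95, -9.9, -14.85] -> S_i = 4.95 + -4.95*i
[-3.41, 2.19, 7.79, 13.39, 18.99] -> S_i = -3.41 + 5.60*i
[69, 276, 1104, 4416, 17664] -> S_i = 69*4^i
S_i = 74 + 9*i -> [74, 83, 92, 101, 110]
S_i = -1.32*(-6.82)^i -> [-1.32, 9.0, -61.4, 418.72, -2855.69]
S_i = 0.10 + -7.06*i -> [0.1, -6.96, -14.02, -21.08, -28.14]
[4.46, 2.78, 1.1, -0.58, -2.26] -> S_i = 4.46 + -1.68*i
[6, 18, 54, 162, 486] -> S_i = 6*3^i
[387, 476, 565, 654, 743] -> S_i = 387 + 89*i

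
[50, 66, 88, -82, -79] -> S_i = Random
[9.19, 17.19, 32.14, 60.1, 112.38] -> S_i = 9.19*1.87^i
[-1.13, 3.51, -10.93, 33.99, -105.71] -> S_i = -1.13*(-3.11)^i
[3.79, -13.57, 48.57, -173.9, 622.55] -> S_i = 3.79*(-3.58)^i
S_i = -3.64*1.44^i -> [-3.64, -5.24, -7.55, -10.87, -15.65]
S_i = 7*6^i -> [7, 42, 252, 1512, 9072]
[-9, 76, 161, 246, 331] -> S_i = -9 + 85*i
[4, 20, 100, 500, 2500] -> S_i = 4*5^i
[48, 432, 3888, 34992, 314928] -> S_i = 48*9^i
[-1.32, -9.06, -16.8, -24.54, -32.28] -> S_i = -1.32 + -7.74*i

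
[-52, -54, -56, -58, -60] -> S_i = -52 + -2*i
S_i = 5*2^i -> [5, 10, 20, 40, 80]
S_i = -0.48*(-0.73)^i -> [-0.48, 0.35, -0.26, 0.19, -0.14]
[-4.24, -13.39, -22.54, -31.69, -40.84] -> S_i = -4.24 + -9.15*i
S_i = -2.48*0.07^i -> [-2.48, -0.17, -0.01, -0.0, -0.0]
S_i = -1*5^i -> [-1, -5, -25, -125, -625]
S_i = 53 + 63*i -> [53, 116, 179, 242, 305]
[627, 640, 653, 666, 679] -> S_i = 627 + 13*i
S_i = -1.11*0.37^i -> [-1.11, -0.41, -0.15, -0.06, -0.02]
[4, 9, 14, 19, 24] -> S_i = 4 + 5*i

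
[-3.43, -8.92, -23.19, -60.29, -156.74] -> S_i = -3.43*2.60^i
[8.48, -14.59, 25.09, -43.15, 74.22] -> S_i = 8.48*(-1.72)^i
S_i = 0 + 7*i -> [0, 7, 14, 21, 28]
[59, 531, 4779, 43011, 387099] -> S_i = 59*9^i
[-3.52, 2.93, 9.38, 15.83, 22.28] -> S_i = -3.52 + 6.45*i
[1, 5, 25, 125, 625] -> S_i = 1*5^i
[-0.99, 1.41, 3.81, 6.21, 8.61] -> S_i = -0.99 + 2.40*i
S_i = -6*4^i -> [-6, -24, -96, -384, -1536]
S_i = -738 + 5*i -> [-738, -733, -728, -723, -718]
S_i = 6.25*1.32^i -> [6.25, 8.25, 10.89, 14.37, 18.97]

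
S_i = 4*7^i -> [4, 28, 196, 1372, 9604]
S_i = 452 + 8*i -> [452, 460, 468, 476, 484]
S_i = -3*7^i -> [-3, -21, -147, -1029, -7203]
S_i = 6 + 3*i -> [6, 9, 12, 15, 18]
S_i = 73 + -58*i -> [73, 15, -43, -101, -159]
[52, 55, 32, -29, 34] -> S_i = Random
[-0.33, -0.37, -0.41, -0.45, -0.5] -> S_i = -0.33*1.11^i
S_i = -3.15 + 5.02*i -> [-3.15, 1.87, 6.89, 11.91, 16.93]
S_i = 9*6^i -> [9, 54, 324, 1944, 11664]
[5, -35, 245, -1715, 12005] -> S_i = 5*-7^i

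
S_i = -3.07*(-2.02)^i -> [-3.07, 6.2, -12.53, 25.3, -51.11]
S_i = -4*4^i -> [-4, -16, -64, -256, -1024]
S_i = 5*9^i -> [5, 45, 405, 3645, 32805]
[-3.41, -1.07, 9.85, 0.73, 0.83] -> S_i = Random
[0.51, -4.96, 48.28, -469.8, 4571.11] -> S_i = 0.51*(-9.73)^i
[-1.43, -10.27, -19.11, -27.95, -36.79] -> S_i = -1.43 + -8.84*i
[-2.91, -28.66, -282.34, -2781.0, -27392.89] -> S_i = -2.91*9.85^i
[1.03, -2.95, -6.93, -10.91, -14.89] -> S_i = 1.03 + -3.98*i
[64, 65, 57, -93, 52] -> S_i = Random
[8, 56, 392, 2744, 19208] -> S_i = 8*7^i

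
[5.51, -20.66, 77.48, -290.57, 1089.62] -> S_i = 5.51*(-3.75)^i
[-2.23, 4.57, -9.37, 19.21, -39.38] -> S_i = -2.23*(-2.05)^i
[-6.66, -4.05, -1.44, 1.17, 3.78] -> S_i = -6.66 + 2.61*i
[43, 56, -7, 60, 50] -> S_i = Random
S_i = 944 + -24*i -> [944, 920, 896, 872, 848]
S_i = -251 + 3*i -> [-251, -248, -245, -242, -239]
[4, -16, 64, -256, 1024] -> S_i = 4*-4^i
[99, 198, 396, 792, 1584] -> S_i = 99*2^i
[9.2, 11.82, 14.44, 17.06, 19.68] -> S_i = 9.20 + 2.62*i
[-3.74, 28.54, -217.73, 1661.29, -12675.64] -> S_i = -3.74*(-7.63)^i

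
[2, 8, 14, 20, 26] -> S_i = 2 + 6*i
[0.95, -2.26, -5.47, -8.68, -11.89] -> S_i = 0.95 + -3.21*i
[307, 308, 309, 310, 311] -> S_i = 307 + 1*i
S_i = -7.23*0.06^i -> [-7.23, -0.43, -0.03, -0.0, -0.0]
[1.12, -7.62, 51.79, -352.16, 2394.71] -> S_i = 1.12*(-6.80)^i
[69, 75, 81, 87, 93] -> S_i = 69 + 6*i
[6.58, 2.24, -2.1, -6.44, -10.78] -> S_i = 6.58 + -4.34*i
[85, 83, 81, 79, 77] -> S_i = 85 + -2*i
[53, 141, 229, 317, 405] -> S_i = 53 + 88*i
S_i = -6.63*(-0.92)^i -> [-6.63, 6.1, -5.61, 5.16, -4.75]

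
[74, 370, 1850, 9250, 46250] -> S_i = 74*5^i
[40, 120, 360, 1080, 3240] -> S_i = 40*3^i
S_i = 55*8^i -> [55, 440, 3520, 28160, 225280]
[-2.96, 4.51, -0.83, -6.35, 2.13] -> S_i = Random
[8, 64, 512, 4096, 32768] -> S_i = 8*8^i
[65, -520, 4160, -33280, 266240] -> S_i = 65*-8^i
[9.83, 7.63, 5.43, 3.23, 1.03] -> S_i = 9.83 + -2.20*i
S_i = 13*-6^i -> [13, -78, 468, -2808, 16848]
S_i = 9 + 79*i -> [9, 88, 167, 246, 325]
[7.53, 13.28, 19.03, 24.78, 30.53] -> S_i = 7.53 + 5.75*i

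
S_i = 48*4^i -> [48, 192, 768, 3072, 12288]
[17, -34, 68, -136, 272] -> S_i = 17*-2^i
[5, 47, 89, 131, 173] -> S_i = 5 + 42*i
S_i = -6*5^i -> [-6, -30, -150, -750, -3750]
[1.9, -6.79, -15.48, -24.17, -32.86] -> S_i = 1.90 + -8.69*i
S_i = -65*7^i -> [-65, -455, -3185, -22295, -156065]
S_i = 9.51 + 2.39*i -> [9.51, 11.9, 14.29, 16.68, 19.07]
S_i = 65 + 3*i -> [65, 68, 71, 74, 77]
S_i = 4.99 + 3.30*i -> [4.99, 8.29, 11.59, 14.89, 18.19]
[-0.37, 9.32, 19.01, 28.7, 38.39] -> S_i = -0.37 + 9.69*i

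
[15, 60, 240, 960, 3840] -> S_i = 15*4^i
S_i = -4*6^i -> [-4, -24, -144, -864, -5184]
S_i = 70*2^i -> [70, 140, 280, 560, 1120]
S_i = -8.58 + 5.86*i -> [-8.58, -2.72, 3.14, 9.0, 14.86]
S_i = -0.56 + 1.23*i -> [-0.56, 0.67, 1.9, 3.13, 4.36]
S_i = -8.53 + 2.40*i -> [-8.53, -6.13, -3.73, -1.33, 1.07]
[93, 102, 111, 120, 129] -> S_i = 93 + 9*i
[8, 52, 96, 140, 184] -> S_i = 8 + 44*i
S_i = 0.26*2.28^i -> [0.26, 0.59, 1.35, 3.08, 7.03]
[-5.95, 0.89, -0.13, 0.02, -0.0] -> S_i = -5.95*(-0.15)^i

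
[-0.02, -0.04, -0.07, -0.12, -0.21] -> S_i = -0.02*1.81^i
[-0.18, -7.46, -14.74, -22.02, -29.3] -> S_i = -0.18 + -7.28*i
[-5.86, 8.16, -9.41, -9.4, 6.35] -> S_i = Random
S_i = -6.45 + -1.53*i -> [-6.45, -7.98, -9.51, -11.04, -12.57]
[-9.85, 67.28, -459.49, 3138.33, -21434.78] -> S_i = -9.85*(-6.83)^i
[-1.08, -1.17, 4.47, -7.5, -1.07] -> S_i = Random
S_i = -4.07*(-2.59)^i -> [-4.07, 10.54, -27.3, 70.71, -183.14]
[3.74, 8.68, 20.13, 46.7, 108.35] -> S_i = 3.74*2.32^i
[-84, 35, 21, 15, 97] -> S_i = Random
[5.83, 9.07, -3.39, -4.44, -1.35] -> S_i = Random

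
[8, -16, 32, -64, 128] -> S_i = 8*-2^i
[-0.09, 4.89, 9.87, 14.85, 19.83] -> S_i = -0.09 + 4.98*i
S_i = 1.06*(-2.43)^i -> [1.06, -2.58, 6.26, -15.21, 36.96]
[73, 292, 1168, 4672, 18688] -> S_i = 73*4^i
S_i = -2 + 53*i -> [-2, 51, 104, 157, 210]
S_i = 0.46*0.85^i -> [0.46, 0.39, 0.33, 0.28, 0.24]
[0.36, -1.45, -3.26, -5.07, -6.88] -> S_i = 0.36 + -1.81*i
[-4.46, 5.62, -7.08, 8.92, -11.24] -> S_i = -4.46*(-1.26)^i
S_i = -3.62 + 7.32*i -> [-3.62, 3.7, 11.02, 18.34, 25.66]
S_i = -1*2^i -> [-1, -2, -4, -8, -16]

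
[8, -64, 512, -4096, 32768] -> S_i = 8*-8^i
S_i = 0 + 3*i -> [0, 3, 6, 9, 12]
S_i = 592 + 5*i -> [592, 597, 602, 607, 612]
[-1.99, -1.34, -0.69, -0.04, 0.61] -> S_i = -1.99 + 0.65*i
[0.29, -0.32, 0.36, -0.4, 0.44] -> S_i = 0.29*(-1.11)^i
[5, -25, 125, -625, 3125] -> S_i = 5*-5^i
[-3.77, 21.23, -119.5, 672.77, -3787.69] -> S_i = -3.77*(-5.63)^i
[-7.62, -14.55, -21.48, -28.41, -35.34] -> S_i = -7.62 + -6.93*i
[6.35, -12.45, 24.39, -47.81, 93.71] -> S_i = 6.35*(-1.96)^i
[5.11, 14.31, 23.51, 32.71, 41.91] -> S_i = 5.11 + 9.20*i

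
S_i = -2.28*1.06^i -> [-2.28, -2.42, -2.56, -2.72, -2.88]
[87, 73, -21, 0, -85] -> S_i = Random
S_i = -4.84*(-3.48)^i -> [-4.84, 16.84, -58.61, 203.98, -709.84]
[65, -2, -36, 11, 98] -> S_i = Random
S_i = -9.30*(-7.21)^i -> [-9.3, 67.05, -483.45, 3485.69, -25131.82]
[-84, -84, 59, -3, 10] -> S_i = Random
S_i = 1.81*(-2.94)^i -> [1.81, -5.32, 15.64, -46.0, 135.23]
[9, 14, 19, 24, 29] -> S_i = 9 + 5*i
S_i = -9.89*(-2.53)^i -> [-9.89, 25.02, -63.3, 160.16, -405.21]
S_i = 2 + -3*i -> [2, -1, -4, -7, -10]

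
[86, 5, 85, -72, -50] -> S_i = Random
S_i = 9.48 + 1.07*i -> [9.48, 10.55, 11.62, 12.69, 13.76]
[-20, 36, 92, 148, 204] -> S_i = -20 + 56*i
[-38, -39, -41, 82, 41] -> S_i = Random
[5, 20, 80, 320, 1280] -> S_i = 5*4^i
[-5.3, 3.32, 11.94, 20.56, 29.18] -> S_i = -5.30 + 8.62*i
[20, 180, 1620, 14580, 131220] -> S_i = 20*9^i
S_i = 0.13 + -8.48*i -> [0.13, -8.35, -16.83, -25.31, -33.79]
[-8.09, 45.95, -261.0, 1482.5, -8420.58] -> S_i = -8.09*(-5.68)^i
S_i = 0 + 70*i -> [0, 70, 140, 210, 280]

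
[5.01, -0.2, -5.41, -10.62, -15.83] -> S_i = 5.01 + -5.21*i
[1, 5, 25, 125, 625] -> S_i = 1*5^i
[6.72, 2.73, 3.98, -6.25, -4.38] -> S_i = Random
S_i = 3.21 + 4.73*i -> [3.21, 7.94, 12.67, 17.4, 22.13]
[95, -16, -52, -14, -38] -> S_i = Random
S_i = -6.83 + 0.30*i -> [-6.83, -6.53, -6.23, -5.93, -5.63]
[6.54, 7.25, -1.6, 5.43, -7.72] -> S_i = Random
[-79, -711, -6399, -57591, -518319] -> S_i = -79*9^i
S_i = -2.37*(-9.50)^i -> [-2.37, 22.52, -213.89, 2031.98, -19303.8]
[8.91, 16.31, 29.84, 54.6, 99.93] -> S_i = 8.91*1.83^i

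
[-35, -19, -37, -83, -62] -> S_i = Random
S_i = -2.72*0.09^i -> [-2.72, -0.24, -0.02, -0.0, -0.0]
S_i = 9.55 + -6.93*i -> [9.55, 2.62, -4.31, -11.24, -18.17]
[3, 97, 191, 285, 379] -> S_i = 3 + 94*i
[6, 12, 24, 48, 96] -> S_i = 6*2^i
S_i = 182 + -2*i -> [182, 180, 178, 176, 174]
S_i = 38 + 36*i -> [38, 74, 110, 146, 182]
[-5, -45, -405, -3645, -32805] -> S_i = -5*9^i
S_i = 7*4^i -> [7, 28, 112, 448, 1792]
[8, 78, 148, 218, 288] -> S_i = 8 + 70*i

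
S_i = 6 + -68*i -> [6, -62, -130, -198, -266]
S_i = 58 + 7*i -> [58, 65, 72, 79, 86]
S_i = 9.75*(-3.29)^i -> [9.75, -32.08, 105.53, -347.21, 1142.32]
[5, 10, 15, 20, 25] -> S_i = 5 + 5*i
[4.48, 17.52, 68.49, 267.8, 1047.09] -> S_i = 4.48*3.91^i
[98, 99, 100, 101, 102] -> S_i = 98 + 1*i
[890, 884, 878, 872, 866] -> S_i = 890 + -6*i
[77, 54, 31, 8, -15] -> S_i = 77 + -23*i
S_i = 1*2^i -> [1, 2, 4, 8, 16]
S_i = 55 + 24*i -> [55, 79, 103, 127, 151]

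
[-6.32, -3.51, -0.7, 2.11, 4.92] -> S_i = -6.32 + 2.81*i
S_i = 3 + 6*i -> [3, 9, 15, 21, 27]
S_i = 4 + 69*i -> [4, 73, 142, 211, 280]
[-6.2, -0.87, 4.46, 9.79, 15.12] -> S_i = -6.20 + 5.33*i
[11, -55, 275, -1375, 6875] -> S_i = 11*-5^i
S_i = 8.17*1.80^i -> [8.17, 14.71, 26.47, 47.65, 85.77]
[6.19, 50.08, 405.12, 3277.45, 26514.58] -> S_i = 6.19*8.09^i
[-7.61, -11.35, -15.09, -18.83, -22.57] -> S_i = -7.61 + -3.74*i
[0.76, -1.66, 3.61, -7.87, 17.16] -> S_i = 0.76*(-2.18)^i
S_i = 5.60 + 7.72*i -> [5.6, 13.32, 21.04, 28.76, 36.48]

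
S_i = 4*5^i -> [4, 20, 100, 500, 2500]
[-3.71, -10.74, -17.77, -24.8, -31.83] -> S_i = -3.71 + -7.03*i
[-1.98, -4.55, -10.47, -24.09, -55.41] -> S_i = -1.98*2.30^i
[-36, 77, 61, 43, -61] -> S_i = Random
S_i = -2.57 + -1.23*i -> [-2.57, -3.8, -5.03, -6.26, -7.49]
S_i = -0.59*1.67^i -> [-0.59, -0.99, -1.65, -2.75, -4.59]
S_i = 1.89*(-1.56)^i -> [1.89, -2.95, 4.6, -7.18, 11.19]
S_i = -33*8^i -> [-33, -264, -2112, -16896, -135168]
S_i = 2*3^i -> [2, 6, 18, 54, 162]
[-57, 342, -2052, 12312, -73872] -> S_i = -57*-6^i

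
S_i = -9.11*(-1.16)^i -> [-9.11, 10.57, -12.26, 14.22, -16.49]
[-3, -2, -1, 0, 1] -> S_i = -3 + 1*i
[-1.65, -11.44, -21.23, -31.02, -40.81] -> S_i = -1.65 + -9.79*i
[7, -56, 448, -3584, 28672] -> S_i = 7*-8^i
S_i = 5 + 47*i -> [5, 52, 99, 146, 193]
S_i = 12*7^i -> [12, 84, 588, 4116, 28812]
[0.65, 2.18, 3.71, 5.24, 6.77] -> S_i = 0.65 + 1.53*i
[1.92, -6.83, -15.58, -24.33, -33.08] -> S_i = 1.92 + -8.75*i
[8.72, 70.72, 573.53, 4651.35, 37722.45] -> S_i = 8.72*8.11^i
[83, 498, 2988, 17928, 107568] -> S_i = 83*6^i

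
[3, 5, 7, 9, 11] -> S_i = 3 + 2*i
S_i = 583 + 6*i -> [583, 589, 595, 601, 607]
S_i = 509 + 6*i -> [509, 515, 521, 527, 533]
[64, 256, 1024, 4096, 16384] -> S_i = 64*4^i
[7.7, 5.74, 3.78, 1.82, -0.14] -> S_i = 7.70 + -1.96*i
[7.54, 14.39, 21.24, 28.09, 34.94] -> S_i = 7.54 + 6.85*i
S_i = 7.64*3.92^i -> [7.64, 29.95, 117.4, 460.21, 1804.0]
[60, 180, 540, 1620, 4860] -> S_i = 60*3^i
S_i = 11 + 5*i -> [11, 16, 21, 26, 31]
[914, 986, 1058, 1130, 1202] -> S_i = 914 + 72*i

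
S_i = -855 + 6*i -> [-855, -849, -843, -837, -831]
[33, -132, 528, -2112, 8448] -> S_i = 33*-4^i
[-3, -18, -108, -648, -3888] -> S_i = -3*6^i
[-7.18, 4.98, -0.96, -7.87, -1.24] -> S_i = Random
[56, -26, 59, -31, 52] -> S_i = Random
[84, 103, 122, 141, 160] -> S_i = 84 + 19*i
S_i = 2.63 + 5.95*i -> [2.63, 8.58, 14.53, 20.48, 26.43]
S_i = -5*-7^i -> [-5, 35, -245, 1715, -12005]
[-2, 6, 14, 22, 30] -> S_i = -2 + 8*i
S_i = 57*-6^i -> [57, -342, 2052, -12312, 73872]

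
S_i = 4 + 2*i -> [4, 6, 8, 10, 12]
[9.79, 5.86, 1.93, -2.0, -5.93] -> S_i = 9.79 + -3.93*i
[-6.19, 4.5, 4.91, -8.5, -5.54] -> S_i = Random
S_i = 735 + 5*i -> [735, 740, 745, 750, 755]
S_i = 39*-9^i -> [39, -351, 3159, -28431, 255879]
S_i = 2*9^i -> [2, 18, 162, 1458, 13122]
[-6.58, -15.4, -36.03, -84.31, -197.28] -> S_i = -6.58*2.34^i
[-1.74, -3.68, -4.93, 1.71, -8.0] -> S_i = Random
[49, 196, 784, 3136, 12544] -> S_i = 49*4^i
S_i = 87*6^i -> [87, 522, 3132, 18792, 112752]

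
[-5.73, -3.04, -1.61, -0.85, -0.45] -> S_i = -5.73*0.53^i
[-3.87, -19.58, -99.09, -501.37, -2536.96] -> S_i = -3.87*5.06^i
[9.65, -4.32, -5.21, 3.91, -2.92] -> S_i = Random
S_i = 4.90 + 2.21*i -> [4.9, 7.11, 9.32, 11.53, 13.74]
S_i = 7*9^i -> [7, 63, 567, 5103, 45927]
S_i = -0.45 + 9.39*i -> [-0.45, 8.94, 18.33, 27.72, 37.11]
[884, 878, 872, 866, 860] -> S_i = 884 + -6*i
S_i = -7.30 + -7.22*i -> [-7.3, -14.52, -21.74, -28.96, -36.18]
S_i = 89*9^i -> [89, 801, 7209, 64881, 583929]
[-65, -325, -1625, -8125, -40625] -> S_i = -65*5^i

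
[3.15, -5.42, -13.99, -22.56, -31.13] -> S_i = 3.15 + -8.57*i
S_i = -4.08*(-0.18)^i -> [-4.08, 0.73, -0.13, 0.02, -0.0]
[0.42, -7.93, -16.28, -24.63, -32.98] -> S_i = 0.42 + -8.35*i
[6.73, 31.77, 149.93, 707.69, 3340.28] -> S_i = 6.73*4.72^i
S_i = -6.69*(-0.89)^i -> [-6.69, 5.95, -5.3, 4.72, -4.2]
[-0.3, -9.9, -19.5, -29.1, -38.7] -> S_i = -0.30 + -9.60*i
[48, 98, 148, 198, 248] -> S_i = 48 + 50*i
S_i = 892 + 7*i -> [892, 899, 906, 913, 920]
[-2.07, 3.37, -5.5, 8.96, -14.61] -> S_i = -2.07*(-1.63)^i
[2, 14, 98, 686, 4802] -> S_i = 2*7^i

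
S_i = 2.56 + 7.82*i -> [2.56, 10.38, 18.2, 26.02, 33.84]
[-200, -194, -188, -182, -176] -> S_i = -200 + 6*i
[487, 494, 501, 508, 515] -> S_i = 487 + 7*i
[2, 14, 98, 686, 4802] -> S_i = 2*7^i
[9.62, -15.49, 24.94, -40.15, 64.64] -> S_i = 9.62*(-1.61)^i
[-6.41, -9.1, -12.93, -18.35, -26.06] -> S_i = -6.41*1.42^i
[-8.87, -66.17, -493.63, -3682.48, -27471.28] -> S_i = -8.87*7.46^i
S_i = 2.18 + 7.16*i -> [2.18, 9.34, 16.5, 23.66, 30.82]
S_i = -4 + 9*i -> [-4, 5, 14, 23, 32]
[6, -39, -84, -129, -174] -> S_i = 6 + -45*i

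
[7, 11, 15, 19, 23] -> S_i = 7 + 4*i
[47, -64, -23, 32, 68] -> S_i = Random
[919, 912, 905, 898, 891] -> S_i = 919 + -7*i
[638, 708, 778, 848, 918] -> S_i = 638 + 70*i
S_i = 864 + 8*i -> [864, 872, 880, 888, 896]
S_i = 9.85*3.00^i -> [9.85, 29.55, 88.65, 265.95, 797.85]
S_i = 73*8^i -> [73, 584, 4672, 37376, 299008]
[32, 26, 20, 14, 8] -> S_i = 32 + -6*i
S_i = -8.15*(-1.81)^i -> [-8.15, 14.75, -26.7, 48.33, -87.47]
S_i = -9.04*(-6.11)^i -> [-9.04, 55.23, -337.48, 2062.02, -12598.92]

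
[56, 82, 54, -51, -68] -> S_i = Random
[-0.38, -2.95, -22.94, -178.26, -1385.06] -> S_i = -0.38*7.77^i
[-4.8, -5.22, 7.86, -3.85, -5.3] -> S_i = Random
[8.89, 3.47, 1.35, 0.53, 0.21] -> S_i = 8.89*0.39^i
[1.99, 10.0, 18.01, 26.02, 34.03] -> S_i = 1.99 + 8.01*i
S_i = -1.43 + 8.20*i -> [-1.43, 6.77, 14.97, 23.17, 31.37]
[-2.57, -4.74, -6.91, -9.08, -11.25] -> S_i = -2.57 + -2.17*i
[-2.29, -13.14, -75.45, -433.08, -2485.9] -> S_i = -2.29*5.74^i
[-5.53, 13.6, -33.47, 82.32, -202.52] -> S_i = -5.53*(-2.46)^i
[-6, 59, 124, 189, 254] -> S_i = -6 + 65*i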